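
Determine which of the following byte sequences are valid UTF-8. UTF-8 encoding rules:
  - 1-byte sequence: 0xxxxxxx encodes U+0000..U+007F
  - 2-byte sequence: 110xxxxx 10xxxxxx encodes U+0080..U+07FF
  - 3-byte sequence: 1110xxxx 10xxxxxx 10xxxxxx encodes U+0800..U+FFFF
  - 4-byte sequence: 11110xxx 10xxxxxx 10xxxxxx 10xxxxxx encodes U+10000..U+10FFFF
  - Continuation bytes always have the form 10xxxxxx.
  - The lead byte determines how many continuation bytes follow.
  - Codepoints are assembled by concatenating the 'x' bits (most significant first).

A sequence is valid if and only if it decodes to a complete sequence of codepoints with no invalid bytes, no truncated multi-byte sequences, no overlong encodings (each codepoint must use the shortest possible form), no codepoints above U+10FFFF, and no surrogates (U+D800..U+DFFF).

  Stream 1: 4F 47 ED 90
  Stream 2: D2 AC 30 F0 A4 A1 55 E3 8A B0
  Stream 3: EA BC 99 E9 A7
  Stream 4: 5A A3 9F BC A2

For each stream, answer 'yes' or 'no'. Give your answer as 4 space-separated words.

Answer: no no no no

Derivation:
Stream 1: error at byte offset 4. INVALID
Stream 2: error at byte offset 6. INVALID
Stream 3: error at byte offset 5. INVALID
Stream 4: error at byte offset 1. INVALID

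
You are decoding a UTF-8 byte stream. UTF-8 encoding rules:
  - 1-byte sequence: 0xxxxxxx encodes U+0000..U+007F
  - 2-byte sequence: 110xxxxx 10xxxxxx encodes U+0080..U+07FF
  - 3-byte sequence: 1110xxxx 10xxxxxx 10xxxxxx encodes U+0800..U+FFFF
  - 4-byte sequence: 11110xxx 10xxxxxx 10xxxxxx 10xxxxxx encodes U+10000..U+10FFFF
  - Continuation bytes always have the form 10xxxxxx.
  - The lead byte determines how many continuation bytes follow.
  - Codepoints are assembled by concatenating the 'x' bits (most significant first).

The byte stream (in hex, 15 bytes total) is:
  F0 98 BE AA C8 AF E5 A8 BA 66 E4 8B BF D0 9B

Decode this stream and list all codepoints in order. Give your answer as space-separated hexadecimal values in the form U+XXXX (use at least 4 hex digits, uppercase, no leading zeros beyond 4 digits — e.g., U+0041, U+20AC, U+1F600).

Answer: U+18FAA U+022F U+5A3A U+0066 U+42FF U+041B

Derivation:
Byte[0]=F0: 4-byte lead, need 3 cont bytes. acc=0x0
Byte[1]=98: continuation. acc=(acc<<6)|0x18=0x18
Byte[2]=BE: continuation. acc=(acc<<6)|0x3E=0x63E
Byte[3]=AA: continuation. acc=(acc<<6)|0x2A=0x18FAA
Completed: cp=U+18FAA (starts at byte 0)
Byte[4]=C8: 2-byte lead, need 1 cont bytes. acc=0x8
Byte[5]=AF: continuation. acc=(acc<<6)|0x2F=0x22F
Completed: cp=U+022F (starts at byte 4)
Byte[6]=E5: 3-byte lead, need 2 cont bytes. acc=0x5
Byte[7]=A8: continuation. acc=(acc<<6)|0x28=0x168
Byte[8]=BA: continuation. acc=(acc<<6)|0x3A=0x5A3A
Completed: cp=U+5A3A (starts at byte 6)
Byte[9]=66: 1-byte ASCII. cp=U+0066
Byte[10]=E4: 3-byte lead, need 2 cont bytes. acc=0x4
Byte[11]=8B: continuation. acc=(acc<<6)|0x0B=0x10B
Byte[12]=BF: continuation. acc=(acc<<6)|0x3F=0x42FF
Completed: cp=U+42FF (starts at byte 10)
Byte[13]=D0: 2-byte lead, need 1 cont bytes. acc=0x10
Byte[14]=9B: continuation. acc=(acc<<6)|0x1B=0x41B
Completed: cp=U+041B (starts at byte 13)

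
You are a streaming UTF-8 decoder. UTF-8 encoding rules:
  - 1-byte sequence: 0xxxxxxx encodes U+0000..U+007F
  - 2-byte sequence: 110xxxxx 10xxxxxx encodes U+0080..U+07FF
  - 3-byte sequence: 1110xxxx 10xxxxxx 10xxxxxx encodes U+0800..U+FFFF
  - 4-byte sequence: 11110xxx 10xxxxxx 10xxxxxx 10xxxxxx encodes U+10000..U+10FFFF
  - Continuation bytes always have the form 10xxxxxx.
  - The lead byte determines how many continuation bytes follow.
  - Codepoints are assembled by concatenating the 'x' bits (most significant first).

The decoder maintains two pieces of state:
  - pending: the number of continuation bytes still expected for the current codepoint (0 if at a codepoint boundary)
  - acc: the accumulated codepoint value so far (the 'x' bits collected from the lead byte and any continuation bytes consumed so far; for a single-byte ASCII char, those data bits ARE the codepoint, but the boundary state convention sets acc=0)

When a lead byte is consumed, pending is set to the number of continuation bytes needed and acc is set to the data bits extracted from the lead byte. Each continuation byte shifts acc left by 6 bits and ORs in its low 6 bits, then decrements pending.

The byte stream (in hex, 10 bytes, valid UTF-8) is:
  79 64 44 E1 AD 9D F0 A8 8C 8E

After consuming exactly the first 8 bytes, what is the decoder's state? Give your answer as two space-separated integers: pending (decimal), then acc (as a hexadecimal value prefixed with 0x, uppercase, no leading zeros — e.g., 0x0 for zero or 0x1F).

Byte[0]=79: 1-byte. pending=0, acc=0x0
Byte[1]=64: 1-byte. pending=0, acc=0x0
Byte[2]=44: 1-byte. pending=0, acc=0x0
Byte[3]=E1: 3-byte lead. pending=2, acc=0x1
Byte[4]=AD: continuation. acc=(acc<<6)|0x2D=0x6D, pending=1
Byte[5]=9D: continuation. acc=(acc<<6)|0x1D=0x1B5D, pending=0
Byte[6]=F0: 4-byte lead. pending=3, acc=0x0
Byte[7]=A8: continuation. acc=(acc<<6)|0x28=0x28, pending=2

Answer: 2 0x28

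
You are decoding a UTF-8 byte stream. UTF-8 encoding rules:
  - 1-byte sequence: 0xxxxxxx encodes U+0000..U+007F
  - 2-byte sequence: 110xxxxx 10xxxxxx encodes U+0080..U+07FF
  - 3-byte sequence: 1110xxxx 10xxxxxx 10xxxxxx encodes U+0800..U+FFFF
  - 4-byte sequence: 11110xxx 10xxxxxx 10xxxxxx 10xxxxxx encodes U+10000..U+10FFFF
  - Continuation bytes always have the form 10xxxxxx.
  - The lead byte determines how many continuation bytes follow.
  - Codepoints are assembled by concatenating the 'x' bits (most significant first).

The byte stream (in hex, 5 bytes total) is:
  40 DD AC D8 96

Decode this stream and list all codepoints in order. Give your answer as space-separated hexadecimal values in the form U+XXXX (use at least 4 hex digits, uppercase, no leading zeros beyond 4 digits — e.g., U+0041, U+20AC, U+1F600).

Byte[0]=40: 1-byte ASCII. cp=U+0040
Byte[1]=DD: 2-byte lead, need 1 cont bytes. acc=0x1D
Byte[2]=AC: continuation. acc=(acc<<6)|0x2C=0x76C
Completed: cp=U+076C (starts at byte 1)
Byte[3]=D8: 2-byte lead, need 1 cont bytes. acc=0x18
Byte[4]=96: continuation. acc=(acc<<6)|0x16=0x616
Completed: cp=U+0616 (starts at byte 3)

Answer: U+0040 U+076C U+0616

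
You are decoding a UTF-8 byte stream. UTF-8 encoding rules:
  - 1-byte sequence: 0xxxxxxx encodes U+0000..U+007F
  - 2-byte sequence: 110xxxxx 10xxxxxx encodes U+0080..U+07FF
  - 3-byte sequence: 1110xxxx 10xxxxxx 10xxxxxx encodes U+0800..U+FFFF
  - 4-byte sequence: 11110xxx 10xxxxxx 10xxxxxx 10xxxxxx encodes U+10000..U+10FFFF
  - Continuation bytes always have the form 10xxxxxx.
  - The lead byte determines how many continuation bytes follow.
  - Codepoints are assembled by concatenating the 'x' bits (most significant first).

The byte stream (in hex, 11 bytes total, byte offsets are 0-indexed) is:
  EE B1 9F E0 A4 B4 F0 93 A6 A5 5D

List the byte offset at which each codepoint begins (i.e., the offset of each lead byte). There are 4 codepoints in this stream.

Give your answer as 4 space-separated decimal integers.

Answer: 0 3 6 10

Derivation:
Byte[0]=EE: 3-byte lead, need 2 cont bytes. acc=0xE
Byte[1]=B1: continuation. acc=(acc<<6)|0x31=0x3B1
Byte[2]=9F: continuation. acc=(acc<<6)|0x1F=0xEC5F
Completed: cp=U+EC5F (starts at byte 0)
Byte[3]=E0: 3-byte lead, need 2 cont bytes. acc=0x0
Byte[4]=A4: continuation. acc=(acc<<6)|0x24=0x24
Byte[5]=B4: continuation. acc=(acc<<6)|0x34=0x934
Completed: cp=U+0934 (starts at byte 3)
Byte[6]=F0: 4-byte lead, need 3 cont bytes. acc=0x0
Byte[7]=93: continuation. acc=(acc<<6)|0x13=0x13
Byte[8]=A6: continuation. acc=(acc<<6)|0x26=0x4E6
Byte[9]=A5: continuation. acc=(acc<<6)|0x25=0x139A5
Completed: cp=U+139A5 (starts at byte 6)
Byte[10]=5D: 1-byte ASCII. cp=U+005D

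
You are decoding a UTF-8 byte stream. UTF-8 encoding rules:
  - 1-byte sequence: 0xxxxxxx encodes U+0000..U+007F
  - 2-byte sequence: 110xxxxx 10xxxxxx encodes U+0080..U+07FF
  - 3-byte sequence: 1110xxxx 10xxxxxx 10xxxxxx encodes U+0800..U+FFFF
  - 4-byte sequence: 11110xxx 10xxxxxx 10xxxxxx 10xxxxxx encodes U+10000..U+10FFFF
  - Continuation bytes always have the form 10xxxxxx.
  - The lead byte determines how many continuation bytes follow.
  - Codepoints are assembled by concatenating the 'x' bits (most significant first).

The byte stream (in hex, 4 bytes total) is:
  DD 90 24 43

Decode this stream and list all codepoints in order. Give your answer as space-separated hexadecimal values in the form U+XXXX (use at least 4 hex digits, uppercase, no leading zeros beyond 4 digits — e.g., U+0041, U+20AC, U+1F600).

Byte[0]=DD: 2-byte lead, need 1 cont bytes. acc=0x1D
Byte[1]=90: continuation. acc=(acc<<6)|0x10=0x750
Completed: cp=U+0750 (starts at byte 0)
Byte[2]=24: 1-byte ASCII. cp=U+0024
Byte[3]=43: 1-byte ASCII. cp=U+0043

Answer: U+0750 U+0024 U+0043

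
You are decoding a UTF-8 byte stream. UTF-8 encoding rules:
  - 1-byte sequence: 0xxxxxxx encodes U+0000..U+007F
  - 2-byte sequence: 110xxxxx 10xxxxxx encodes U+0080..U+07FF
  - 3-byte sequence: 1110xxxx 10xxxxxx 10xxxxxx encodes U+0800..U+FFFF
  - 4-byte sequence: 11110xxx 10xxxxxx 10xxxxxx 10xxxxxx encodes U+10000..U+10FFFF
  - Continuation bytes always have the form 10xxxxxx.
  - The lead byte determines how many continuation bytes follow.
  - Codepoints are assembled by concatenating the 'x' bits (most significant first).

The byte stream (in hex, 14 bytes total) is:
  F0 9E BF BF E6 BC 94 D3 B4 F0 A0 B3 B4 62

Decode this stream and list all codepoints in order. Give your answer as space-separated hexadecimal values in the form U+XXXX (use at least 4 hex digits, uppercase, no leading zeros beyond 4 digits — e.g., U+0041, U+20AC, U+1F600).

Answer: U+1EFFF U+6F14 U+04F4 U+20CF4 U+0062

Derivation:
Byte[0]=F0: 4-byte lead, need 3 cont bytes. acc=0x0
Byte[1]=9E: continuation. acc=(acc<<6)|0x1E=0x1E
Byte[2]=BF: continuation. acc=(acc<<6)|0x3F=0x7BF
Byte[3]=BF: continuation. acc=(acc<<6)|0x3F=0x1EFFF
Completed: cp=U+1EFFF (starts at byte 0)
Byte[4]=E6: 3-byte lead, need 2 cont bytes. acc=0x6
Byte[5]=BC: continuation. acc=(acc<<6)|0x3C=0x1BC
Byte[6]=94: continuation. acc=(acc<<6)|0x14=0x6F14
Completed: cp=U+6F14 (starts at byte 4)
Byte[7]=D3: 2-byte lead, need 1 cont bytes. acc=0x13
Byte[8]=B4: continuation. acc=(acc<<6)|0x34=0x4F4
Completed: cp=U+04F4 (starts at byte 7)
Byte[9]=F0: 4-byte lead, need 3 cont bytes. acc=0x0
Byte[10]=A0: continuation. acc=(acc<<6)|0x20=0x20
Byte[11]=B3: continuation. acc=(acc<<6)|0x33=0x833
Byte[12]=B4: continuation. acc=(acc<<6)|0x34=0x20CF4
Completed: cp=U+20CF4 (starts at byte 9)
Byte[13]=62: 1-byte ASCII. cp=U+0062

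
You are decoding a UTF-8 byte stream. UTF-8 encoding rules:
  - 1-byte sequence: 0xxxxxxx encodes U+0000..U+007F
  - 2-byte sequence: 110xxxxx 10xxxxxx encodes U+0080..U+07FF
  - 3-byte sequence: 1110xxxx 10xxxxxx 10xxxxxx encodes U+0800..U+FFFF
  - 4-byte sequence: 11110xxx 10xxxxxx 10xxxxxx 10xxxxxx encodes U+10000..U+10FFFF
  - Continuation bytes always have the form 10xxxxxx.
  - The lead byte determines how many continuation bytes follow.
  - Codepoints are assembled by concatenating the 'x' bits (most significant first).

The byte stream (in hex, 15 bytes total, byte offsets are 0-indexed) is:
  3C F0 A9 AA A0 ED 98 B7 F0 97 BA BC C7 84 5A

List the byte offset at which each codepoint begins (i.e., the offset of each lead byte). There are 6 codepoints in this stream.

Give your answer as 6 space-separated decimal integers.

Answer: 0 1 5 8 12 14

Derivation:
Byte[0]=3C: 1-byte ASCII. cp=U+003C
Byte[1]=F0: 4-byte lead, need 3 cont bytes. acc=0x0
Byte[2]=A9: continuation. acc=(acc<<6)|0x29=0x29
Byte[3]=AA: continuation. acc=(acc<<6)|0x2A=0xA6A
Byte[4]=A0: continuation. acc=(acc<<6)|0x20=0x29AA0
Completed: cp=U+29AA0 (starts at byte 1)
Byte[5]=ED: 3-byte lead, need 2 cont bytes. acc=0xD
Byte[6]=98: continuation. acc=(acc<<6)|0x18=0x358
Byte[7]=B7: continuation. acc=(acc<<6)|0x37=0xD637
Completed: cp=U+D637 (starts at byte 5)
Byte[8]=F0: 4-byte lead, need 3 cont bytes. acc=0x0
Byte[9]=97: continuation. acc=(acc<<6)|0x17=0x17
Byte[10]=BA: continuation. acc=(acc<<6)|0x3A=0x5FA
Byte[11]=BC: continuation. acc=(acc<<6)|0x3C=0x17EBC
Completed: cp=U+17EBC (starts at byte 8)
Byte[12]=C7: 2-byte lead, need 1 cont bytes. acc=0x7
Byte[13]=84: continuation. acc=(acc<<6)|0x04=0x1C4
Completed: cp=U+01C4 (starts at byte 12)
Byte[14]=5A: 1-byte ASCII. cp=U+005A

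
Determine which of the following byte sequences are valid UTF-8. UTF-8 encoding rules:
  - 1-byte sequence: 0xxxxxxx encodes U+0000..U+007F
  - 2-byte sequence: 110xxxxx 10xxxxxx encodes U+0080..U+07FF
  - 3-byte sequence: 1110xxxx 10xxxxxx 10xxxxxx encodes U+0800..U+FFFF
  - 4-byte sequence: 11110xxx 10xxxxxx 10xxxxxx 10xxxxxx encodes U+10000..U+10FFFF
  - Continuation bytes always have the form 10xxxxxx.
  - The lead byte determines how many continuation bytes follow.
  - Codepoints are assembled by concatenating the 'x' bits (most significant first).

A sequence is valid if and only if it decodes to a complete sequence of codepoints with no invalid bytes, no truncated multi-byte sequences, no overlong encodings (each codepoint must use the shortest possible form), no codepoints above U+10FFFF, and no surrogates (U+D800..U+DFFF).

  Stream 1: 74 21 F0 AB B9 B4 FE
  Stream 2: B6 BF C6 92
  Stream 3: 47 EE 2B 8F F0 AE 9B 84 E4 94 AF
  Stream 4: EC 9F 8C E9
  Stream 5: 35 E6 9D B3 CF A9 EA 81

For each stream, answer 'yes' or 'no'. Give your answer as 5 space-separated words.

Stream 1: error at byte offset 6. INVALID
Stream 2: error at byte offset 0. INVALID
Stream 3: error at byte offset 2. INVALID
Stream 4: error at byte offset 4. INVALID
Stream 5: error at byte offset 8. INVALID

Answer: no no no no no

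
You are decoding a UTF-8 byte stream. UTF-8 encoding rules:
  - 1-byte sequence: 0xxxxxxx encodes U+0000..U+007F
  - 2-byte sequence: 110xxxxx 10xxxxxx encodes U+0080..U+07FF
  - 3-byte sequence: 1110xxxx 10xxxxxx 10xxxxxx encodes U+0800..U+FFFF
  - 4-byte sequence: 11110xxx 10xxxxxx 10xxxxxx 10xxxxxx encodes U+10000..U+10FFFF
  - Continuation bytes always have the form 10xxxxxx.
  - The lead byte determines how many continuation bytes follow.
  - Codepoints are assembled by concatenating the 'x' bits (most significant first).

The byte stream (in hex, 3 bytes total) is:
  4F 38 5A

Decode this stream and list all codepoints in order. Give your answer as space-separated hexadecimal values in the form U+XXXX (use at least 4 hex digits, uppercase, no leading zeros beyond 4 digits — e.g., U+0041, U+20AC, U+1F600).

Answer: U+004F U+0038 U+005A

Derivation:
Byte[0]=4F: 1-byte ASCII. cp=U+004F
Byte[1]=38: 1-byte ASCII. cp=U+0038
Byte[2]=5A: 1-byte ASCII. cp=U+005A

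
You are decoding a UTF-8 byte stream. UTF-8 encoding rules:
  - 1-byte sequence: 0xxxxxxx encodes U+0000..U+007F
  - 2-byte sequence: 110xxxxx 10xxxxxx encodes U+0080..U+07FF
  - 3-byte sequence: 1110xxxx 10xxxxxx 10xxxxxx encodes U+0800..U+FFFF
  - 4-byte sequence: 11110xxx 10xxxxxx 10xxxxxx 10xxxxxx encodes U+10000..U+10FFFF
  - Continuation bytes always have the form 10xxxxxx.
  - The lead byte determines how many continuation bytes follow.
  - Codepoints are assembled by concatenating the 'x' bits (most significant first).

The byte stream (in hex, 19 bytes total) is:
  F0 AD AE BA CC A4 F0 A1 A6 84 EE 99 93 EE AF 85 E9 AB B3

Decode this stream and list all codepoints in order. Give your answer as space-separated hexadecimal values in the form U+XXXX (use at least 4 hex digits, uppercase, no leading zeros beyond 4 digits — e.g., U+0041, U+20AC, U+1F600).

Answer: U+2DBBA U+0324 U+21984 U+E653 U+EBC5 U+9AF3

Derivation:
Byte[0]=F0: 4-byte lead, need 3 cont bytes. acc=0x0
Byte[1]=AD: continuation. acc=(acc<<6)|0x2D=0x2D
Byte[2]=AE: continuation. acc=(acc<<6)|0x2E=0xB6E
Byte[3]=BA: continuation. acc=(acc<<6)|0x3A=0x2DBBA
Completed: cp=U+2DBBA (starts at byte 0)
Byte[4]=CC: 2-byte lead, need 1 cont bytes. acc=0xC
Byte[5]=A4: continuation. acc=(acc<<6)|0x24=0x324
Completed: cp=U+0324 (starts at byte 4)
Byte[6]=F0: 4-byte lead, need 3 cont bytes. acc=0x0
Byte[7]=A1: continuation. acc=(acc<<6)|0x21=0x21
Byte[8]=A6: continuation. acc=(acc<<6)|0x26=0x866
Byte[9]=84: continuation. acc=(acc<<6)|0x04=0x21984
Completed: cp=U+21984 (starts at byte 6)
Byte[10]=EE: 3-byte lead, need 2 cont bytes. acc=0xE
Byte[11]=99: continuation. acc=(acc<<6)|0x19=0x399
Byte[12]=93: continuation. acc=(acc<<6)|0x13=0xE653
Completed: cp=U+E653 (starts at byte 10)
Byte[13]=EE: 3-byte lead, need 2 cont bytes. acc=0xE
Byte[14]=AF: continuation. acc=(acc<<6)|0x2F=0x3AF
Byte[15]=85: continuation. acc=(acc<<6)|0x05=0xEBC5
Completed: cp=U+EBC5 (starts at byte 13)
Byte[16]=E9: 3-byte lead, need 2 cont bytes. acc=0x9
Byte[17]=AB: continuation. acc=(acc<<6)|0x2B=0x26B
Byte[18]=B3: continuation. acc=(acc<<6)|0x33=0x9AF3
Completed: cp=U+9AF3 (starts at byte 16)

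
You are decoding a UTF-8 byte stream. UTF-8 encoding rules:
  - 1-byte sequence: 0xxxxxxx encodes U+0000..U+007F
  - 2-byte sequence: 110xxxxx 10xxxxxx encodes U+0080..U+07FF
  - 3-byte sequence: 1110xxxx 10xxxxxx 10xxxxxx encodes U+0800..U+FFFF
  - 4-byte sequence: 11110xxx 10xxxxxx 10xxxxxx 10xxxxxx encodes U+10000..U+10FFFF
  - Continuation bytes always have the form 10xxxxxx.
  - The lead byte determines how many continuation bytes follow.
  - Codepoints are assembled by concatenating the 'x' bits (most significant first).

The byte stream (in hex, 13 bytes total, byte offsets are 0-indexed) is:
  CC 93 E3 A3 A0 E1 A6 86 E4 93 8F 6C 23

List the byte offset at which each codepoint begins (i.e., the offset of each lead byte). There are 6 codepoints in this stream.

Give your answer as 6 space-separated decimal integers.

Answer: 0 2 5 8 11 12

Derivation:
Byte[0]=CC: 2-byte lead, need 1 cont bytes. acc=0xC
Byte[1]=93: continuation. acc=(acc<<6)|0x13=0x313
Completed: cp=U+0313 (starts at byte 0)
Byte[2]=E3: 3-byte lead, need 2 cont bytes. acc=0x3
Byte[3]=A3: continuation. acc=(acc<<6)|0x23=0xE3
Byte[4]=A0: continuation. acc=(acc<<6)|0x20=0x38E0
Completed: cp=U+38E0 (starts at byte 2)
Byte[5]=E1: 3-byte lead, need 2 cont bytes. acc=0x1
Byte[6]=A6: continuation. acc=(acc<<6)|0x26=0x66
Byte[7]=86: continuation. acc=(acc<<6)|0x06=0x1986
Completed: cp=U+1986 (starts at byte 5)
Byte[8]=E4: 3-byte lead, need 2 cont bytes. acc=0x4
Byte[9]=93: continuation. acc=(acc<<6)|0x13=0x113
Byte[10]=8F: continuation. acc=(acc<<6)|0x0F=0x44CF
Completed: cp=U+44CF (starts at byte 8)
Byte[11]=6C: 1-byte ASCII. cp=U+006C
Byte[12]=23: 1-byte ASCII. cp=U+0023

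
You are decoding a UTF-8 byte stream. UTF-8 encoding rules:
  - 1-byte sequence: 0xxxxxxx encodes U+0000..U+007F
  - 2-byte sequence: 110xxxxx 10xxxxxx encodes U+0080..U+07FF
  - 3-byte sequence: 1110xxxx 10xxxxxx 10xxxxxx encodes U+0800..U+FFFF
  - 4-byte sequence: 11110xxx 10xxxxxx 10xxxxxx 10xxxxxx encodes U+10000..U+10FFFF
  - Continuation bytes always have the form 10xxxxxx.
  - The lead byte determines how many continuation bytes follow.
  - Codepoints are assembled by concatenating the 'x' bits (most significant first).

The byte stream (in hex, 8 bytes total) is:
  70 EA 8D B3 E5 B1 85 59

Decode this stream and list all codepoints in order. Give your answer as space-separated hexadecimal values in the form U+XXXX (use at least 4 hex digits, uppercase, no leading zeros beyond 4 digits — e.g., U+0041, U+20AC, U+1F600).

Answer: U+0070 U+A373 U+5C45 U+0059

Derivation:
Byte[0]=70: 1-byte ASCII. cp=U+0070
Byte[1]=EA: 3-byte lead, need 2 cont bytes. acc=0xA
Byte[2]=8D: continuation. acc=(acc<<6)|0x0D=0x28D
Byte[3]=B3: continuation. acc=(acc<<6)|0x33=0xA373
Completed: cp=U+A373 (starts at byte 1)
Byte[4]=E5: 3-byte lead, need 2 cont bytes. acc=0x5
Byte[5]=B1: continuation. acc=(acc<<6)|0x31=0x171
Byte[6]=85: continuation. acc=(acc<<6)|0x05=0x5C45
Completed: cp=U+5C45 (starts at byte 4)
Byte[7]=59: 1-byte ASCII. cp=U+0059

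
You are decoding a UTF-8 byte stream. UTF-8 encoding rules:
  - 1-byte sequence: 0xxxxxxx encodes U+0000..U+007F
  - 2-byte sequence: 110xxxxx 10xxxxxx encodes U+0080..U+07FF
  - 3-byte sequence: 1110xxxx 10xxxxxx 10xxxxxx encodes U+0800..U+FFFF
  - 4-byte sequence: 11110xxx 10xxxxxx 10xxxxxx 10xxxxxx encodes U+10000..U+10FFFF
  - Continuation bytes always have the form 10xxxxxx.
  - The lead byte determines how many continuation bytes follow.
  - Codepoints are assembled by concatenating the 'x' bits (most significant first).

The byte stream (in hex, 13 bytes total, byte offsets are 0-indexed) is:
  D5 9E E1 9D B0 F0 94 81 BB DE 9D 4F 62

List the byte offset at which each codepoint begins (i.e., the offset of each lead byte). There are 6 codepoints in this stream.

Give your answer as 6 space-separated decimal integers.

Answer: 0 2 5 9 11 12

Derivation:
Byte[0]=D5: 2-byte lead, need 1 cont bytes. acc=0x15
Byte[1]=9E: continuation. acc=(acc<<6)|0x1E=0x55E
Completed: cp=U+055E (starts at byte 0)
Byte[2]=E1: 3-byte lead, need 2 cont bytes. acc=0x1
Byte[3]=9D: continuation. acc=(acc<<6)|0x1D=0x5D
Byte[4]=B0: continuation. acc=(acc<<6)|0x30=0x1770
Completed: cp=U+1770 (starts at byte 2)
Byte[5]=F0: 4-byte lead, need 3 cont bytes. acc=0x0
Byte[6]=94: continuation. acc=(acc<<6)|0x14=0x14
Byte[7]=81: continuation. acc=(acc<<6)|0x01=0x501
Byte[8]=BB: continuation. acc=(acc<<6)|0x3B=0x1407B
Completed: cp=U+1407B (starts at byte 5)
Byte[9]=DE: 2-byte lead, need 1 cont bytes. acc=0x1E
Byte[10]=9D: continuation. acc=(acc<<6)|0x1D=0x79D
Completed: cp=U+079D (starts at byte 9)
Byte[11]=4F: 1-byte ASCII. cp=U+004F
Byte[12]=62: 1-byte ASCII. cp=U+0062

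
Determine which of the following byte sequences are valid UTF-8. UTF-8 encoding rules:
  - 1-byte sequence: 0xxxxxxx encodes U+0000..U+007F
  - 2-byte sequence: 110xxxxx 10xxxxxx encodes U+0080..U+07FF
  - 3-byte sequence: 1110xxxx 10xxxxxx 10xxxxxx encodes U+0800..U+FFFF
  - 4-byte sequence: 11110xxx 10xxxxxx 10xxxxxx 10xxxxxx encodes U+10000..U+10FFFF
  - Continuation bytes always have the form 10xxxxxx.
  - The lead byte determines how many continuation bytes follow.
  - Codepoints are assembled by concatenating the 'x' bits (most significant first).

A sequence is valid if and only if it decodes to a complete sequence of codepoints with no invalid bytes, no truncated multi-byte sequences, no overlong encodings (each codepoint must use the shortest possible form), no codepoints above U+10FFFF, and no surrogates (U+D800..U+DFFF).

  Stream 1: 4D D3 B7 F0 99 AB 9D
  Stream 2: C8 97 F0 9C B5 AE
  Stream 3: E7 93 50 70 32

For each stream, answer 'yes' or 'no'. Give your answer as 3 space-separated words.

Stream 1: decodes cleanly. VALID
Stream 2: decodes cleanly. VALID
Stream 3: error at byte offset 2. INVALID

Answer: yes yes no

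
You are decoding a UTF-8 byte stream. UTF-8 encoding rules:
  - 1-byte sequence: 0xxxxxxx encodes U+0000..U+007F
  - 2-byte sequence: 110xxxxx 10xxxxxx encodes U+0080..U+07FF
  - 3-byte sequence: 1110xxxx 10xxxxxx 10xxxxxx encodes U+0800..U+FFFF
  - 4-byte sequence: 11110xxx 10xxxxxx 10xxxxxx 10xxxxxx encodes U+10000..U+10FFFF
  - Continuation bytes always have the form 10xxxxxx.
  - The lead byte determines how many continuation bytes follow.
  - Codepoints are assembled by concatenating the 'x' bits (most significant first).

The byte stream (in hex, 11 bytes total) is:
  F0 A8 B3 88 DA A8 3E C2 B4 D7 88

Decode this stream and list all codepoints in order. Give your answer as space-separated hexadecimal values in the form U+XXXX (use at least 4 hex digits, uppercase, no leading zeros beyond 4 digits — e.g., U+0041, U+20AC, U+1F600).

Answer: U+28CC8 U+06A8 U+003E U+00B4 U+05C8

Derivation:
Byte[0]=F0: 4-byte lead, need 3 cont bytes. acc=0x0
Byte[1]=A8: continuation. acc=(acc<<6)|0x28=0x28
Byte[2]=B3: continuation. acc=(acc<<6)|0x33=0xA33
Byte[3]=88: continuation. acc=(acc<<6)|0x08=0x28CC8
Completed: cp=U+28CC8 (starts at byte 0)
Byte[4]=DA: 2-byte lead, need 1 cont bytes. acc=0x1A
Byte[5]=A8: continuation. acc=(acc<<6)|0x28=0x6A8
Completed: cp=U+06A8 (starts at byte 4)
Byte[6]=3E: 1-byte ASCII. cp=U+003E
Byte[7]=C2: 2-byte lead, need 1 cont bytes. acc=0x2
Byte[8]=B4: continuation. acc=(acc<<6)|0x34=0xB4
Completed: cp=U+00B4 (starts at byte 7)
Byte[9]=D7: 2-byte lead, need 1 cont bytes. acc=0x17
Byte[10]=88: continuation. acc=(acc<<6)|0x08=0x5C8
Completed: cp=U+05C8 (starts at byte 9)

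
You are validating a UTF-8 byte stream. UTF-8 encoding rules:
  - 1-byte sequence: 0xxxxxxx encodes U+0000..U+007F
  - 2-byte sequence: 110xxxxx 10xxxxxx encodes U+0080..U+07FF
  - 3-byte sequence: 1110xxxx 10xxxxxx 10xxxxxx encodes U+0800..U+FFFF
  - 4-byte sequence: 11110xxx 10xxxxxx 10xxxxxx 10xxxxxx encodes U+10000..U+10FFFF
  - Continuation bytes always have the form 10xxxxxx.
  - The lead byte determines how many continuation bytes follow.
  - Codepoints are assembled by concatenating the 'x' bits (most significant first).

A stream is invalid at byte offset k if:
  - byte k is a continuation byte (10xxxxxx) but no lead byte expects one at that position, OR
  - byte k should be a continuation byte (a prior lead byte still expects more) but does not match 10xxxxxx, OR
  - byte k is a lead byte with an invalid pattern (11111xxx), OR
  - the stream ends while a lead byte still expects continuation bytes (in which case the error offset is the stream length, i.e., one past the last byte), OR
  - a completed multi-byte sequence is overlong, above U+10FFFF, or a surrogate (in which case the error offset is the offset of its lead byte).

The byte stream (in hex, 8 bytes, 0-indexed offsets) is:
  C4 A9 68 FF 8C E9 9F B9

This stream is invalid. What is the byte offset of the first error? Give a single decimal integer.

Byte[0]=C4: 2-byte lead, need 1 cont bytes. acc=0x4
Byte[1]=A9: continuation. acc=(acc<<6)|0x29=0x129
Completed: cp=U+0129 (starts at byte 0)
Byte[2]=68: 1-byte ASCII. cp=U+0068
Byte[3]=FF: INVALID lead byte (not 0xxx/110x/1110/11110)

Answer: 3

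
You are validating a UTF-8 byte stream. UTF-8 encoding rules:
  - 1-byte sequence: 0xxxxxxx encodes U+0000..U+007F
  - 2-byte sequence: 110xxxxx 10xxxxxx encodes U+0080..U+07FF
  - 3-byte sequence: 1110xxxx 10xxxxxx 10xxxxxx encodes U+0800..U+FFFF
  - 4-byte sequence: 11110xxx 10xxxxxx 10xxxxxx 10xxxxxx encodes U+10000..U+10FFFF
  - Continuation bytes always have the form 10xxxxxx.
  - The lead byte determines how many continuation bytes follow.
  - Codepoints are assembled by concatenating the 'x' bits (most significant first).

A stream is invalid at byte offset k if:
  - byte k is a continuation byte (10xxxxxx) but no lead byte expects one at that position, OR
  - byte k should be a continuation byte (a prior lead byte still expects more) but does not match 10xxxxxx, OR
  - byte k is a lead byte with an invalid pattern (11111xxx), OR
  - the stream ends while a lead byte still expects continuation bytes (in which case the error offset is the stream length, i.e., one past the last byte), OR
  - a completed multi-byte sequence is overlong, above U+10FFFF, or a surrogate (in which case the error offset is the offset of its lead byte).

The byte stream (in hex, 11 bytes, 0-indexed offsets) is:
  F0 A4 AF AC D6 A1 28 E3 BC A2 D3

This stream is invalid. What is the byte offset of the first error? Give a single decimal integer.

Answer: 11

Derivation:
Byte[0]=F0: 4-byte lead, need 3 cont bytes. acc=0x0
Byte[1]=A4: continuation. acc=(acc<<6)|0x24=0x24
Byte[2]=AF: continuation. acc=(acc<<6)|0x2F=0x92F
Byte[3]=AC: continuation. acc=(acc<<6)|0x2C=0x24BEC
Completed: cp=U+24BEC (starts at byte 0)
Byte[4]=D6: 2-byte lead, need 1 cont bytes. acc=0x16
Byte[5]=A1: continuation. acc=(acc<<6)|0x21=0x5A1
Completed: cp=U+05A1 (starts at byte 4)
Byte[6]=28: 1-byte ASCII. cp=U+0028
Byte[7]=E3: 3-byte lead, need 2 cont bytes. acc=0x3
Byte[8]=BC: continuation. acc=(acc<<6)|0x3C=0xFC
Byte[9]=A2: continuation. acc=(acc<<6)|0x22=0x3F22
Completed: cp=U+3F22 (starts at byte 7)
Byte[10]=D3: 2-byte lead, need 1 cont bytes. acc=0x13
Byte[11]: stream ended, expected continuation. INVALID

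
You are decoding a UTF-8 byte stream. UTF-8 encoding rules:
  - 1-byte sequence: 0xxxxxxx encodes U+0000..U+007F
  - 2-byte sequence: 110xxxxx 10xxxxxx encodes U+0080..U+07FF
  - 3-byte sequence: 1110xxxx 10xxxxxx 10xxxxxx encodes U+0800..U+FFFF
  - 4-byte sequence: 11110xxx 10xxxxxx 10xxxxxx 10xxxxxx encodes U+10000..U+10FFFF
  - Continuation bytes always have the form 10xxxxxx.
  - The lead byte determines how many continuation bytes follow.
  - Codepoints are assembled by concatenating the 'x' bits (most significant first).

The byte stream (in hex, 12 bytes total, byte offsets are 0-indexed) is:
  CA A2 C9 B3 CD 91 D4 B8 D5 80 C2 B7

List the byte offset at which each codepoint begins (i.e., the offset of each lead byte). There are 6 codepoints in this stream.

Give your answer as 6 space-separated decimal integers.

Byte[0]=CA: 2-byte lead, need 1 cont bytes. acc=0xA
Byte[1]=A2: continuation. acc=(acc<<6)|0x22=0x2A2
Completed: cp=U+02A2 (starts at byte 0)
Byte[2]=C9: 2-byte lead, need 1 cont bytes. acc=0x9
Byte[3]=B3: continuation. acc=(acc<<6)|0x33=0x273
Completed: cp=U+0273 (starts at byte 2)
Byte[4]=CD: 2-byte lead, need 1 cont bytes. acc=0xD
Byte[5]=91: continuation. acc=(acc<<6)|0x11=0x351
Completed: cp=U+0351 (starts at byte 4)
Byte[6]=D4: 2-byte lead, need 1 cont bytes. acc=0x14
Byte[7]=B8: continuation. acc=(acc<<6)|0x38=0x538
Completed: cp=U+0538 (starts at byte 6)
Byte[8]=D5: 2-byte lead, need 1 cont bytes. acc=0x15
Byte[9]=80: continuation. acc=(acc<<6)|0x00=0x540
Completed: cp=U+0540 (starts at byte 8)
Byte[10]=C2: 2-byte lead, need 1 cont bytes. acc=0x2
Byte[11]=B7: continuation. acc=(acc<<6)|0x37=0xB7
Completed: cp=U+00B7 (starts at byte 10)

Answer: 0 2 4 6 8 10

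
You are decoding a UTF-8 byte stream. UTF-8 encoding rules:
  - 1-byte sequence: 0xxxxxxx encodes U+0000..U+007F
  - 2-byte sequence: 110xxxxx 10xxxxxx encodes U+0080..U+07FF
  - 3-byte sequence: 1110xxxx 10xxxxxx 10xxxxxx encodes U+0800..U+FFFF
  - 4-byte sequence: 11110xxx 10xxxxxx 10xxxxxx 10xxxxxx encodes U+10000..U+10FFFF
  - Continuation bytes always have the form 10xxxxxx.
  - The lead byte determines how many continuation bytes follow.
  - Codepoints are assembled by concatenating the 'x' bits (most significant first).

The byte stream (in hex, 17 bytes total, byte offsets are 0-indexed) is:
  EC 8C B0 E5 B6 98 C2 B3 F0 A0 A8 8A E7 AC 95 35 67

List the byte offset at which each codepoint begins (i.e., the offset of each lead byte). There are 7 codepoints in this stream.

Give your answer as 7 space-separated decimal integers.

Byte[0]=EC: 3-byte lead, need 2 cont bytes. acc=0xC
Byte[1]=8C: continuation. acc=(acc<<6)|0x0C=0x30C
Byte[2]=B0: continuation. acc=(acc<<6)|0x30=0xC330
Completed: cp=U+C330 (starts at byte 0)
Byte[3]=E5: 3-byte lead, need 2 cont bytes. acc=0x5
Byte[4]=B6: continuation. acc=(acc<<6)|0x36=0x176
Byte[5]=98: continuation. acc=(acc<<6)|0x18=0x5D98
Completed: cp=U+5D98 (starts at byte 3)
Byte[6]=C2: 2-byte lead, need 1 cont bytes. acc=0x2
Byte[7]=B3: continuation. acc=(acc<<6)|0x33=0xB3
Completed: cp=U+00B3 (starts at byte 6)
Byte[8]=F0: 4-byte lead, need 3 cont bytes. acc=0x0
Byte[9]=A0: continuation. acc=(acc<<6)|0x20=0x20
Byte[10]=A8: continuation. acc=(acc<<6)|0x28=0x828
Byte[11]=8A: continuation. acc=(acc<<6)|0x0A=0x20A0A
Completed: cp=U+20A0A (starts at byte 8)
Byte[12]=E7: 3-byte lead, need 2 cont bytes. acc=0x7
Byte[13]=AC: continuation. acc=(acc<<6)|0x2C=0x1EC
Byte[14]=95: continuation. acc=(acc<<6)|0x15=0x7B15
Completed: cp=U+7B15 (starts at byte 12)
Byte[15]=35: 1-byte ASCII. cp=U+0035
Byte[16]=67: 1-byte ASCII. cp=U+0067

Answer: 0 3 6 8 12 15 16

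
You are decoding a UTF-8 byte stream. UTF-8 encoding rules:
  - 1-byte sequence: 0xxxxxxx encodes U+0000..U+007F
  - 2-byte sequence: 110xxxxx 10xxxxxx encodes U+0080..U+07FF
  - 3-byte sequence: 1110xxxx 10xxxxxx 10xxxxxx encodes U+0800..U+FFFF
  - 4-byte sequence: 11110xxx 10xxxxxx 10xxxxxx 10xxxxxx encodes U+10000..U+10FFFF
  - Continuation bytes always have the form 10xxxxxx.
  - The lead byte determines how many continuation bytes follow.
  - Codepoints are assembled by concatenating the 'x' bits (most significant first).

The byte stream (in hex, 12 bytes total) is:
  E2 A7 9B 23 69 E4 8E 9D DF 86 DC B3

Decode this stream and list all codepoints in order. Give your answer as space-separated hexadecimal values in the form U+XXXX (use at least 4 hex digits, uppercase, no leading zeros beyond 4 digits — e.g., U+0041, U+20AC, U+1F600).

Answer: U+29DB U+0023 U+0069 U+439D U+07C6 U+0733

Derivation:
Byte[0]=E2: 3-byte lead, need 2 cont bytes. acc=0x2
Byte[1]=A7: continuation. acc=(acc<<6)|0x27=0xA7
Byte[2]=9B: continuation. acc=(acc<<6)|0x1B=0x29DB
Completed: cp=U+29DB (starts at byte 0)
Byte[3]=23: 1-byte ASCII. cp=U+0023
Byte[4]=69: 1-byte ASCII. cp=U+0069
Byte[5]=E4: 3-byte lead, need 2 cont bytes. acc=0x4
Byte[6]=8E: continuation. acc=(acc<<6)|0x0E=0x10E
Byte[7]=9D: continuation. acc=(acc<<6)|0x1D=0x439D
Completed: cp=U+439D (starts at byte 5)
Byte[8]=DF: 2-byte lead, need 1 cont bytes. acc=0x1F
Byte[9]=86: continuation. acc=(acc<<6)|0x06=0x7C6
Completed: cp=U+07C6 (starts at byte 8)
Byte[10]=DC: 2-byte lead, need 1 cont bytes. acc=0x1C
Byte[11]=B3: continuation. acc=(acc<<6)|0x33=0x733
Completed: cp=U+0733 (starts at byte 10)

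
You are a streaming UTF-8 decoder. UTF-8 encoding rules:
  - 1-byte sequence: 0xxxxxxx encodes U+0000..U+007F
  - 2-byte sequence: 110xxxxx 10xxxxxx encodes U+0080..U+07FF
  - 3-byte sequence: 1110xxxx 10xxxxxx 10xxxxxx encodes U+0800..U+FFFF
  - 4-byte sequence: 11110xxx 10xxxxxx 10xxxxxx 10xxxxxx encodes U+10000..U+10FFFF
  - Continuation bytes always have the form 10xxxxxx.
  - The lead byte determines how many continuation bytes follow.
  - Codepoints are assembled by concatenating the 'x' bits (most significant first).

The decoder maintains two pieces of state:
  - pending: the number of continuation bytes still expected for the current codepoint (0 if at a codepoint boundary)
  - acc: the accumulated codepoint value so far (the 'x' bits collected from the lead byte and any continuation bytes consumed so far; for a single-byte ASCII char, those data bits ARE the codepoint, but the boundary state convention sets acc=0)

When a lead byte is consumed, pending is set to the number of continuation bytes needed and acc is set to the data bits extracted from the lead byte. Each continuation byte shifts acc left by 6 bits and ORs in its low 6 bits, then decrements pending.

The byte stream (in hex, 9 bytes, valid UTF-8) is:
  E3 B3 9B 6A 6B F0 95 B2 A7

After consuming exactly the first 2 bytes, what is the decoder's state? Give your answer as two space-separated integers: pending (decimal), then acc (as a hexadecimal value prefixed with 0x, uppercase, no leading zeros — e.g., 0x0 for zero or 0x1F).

Byte[0]=E3: 3-byte lead. pending=2, acc=0x3
Byte[1]=B3: continuation. acc=(acc<<6)|0x33=0xF3, pending=1

Answer: 1 0xF3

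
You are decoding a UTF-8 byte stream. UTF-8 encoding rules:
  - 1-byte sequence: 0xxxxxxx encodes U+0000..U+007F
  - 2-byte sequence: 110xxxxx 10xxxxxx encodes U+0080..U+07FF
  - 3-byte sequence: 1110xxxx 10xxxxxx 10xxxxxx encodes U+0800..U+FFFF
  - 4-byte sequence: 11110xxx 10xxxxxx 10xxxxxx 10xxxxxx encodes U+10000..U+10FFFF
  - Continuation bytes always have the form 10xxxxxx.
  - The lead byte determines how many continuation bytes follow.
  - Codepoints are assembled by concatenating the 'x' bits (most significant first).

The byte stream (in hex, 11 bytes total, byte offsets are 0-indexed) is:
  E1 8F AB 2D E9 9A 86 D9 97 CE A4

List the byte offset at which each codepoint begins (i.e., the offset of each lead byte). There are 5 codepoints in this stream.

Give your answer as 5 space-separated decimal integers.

Byte[0]=E1: 3-byte lead, need 2 cont bytes. acc=0x1
Byte[1]=8F: continuation. acc=(acc<<6)|0x0F=0x4F
Byte[2]=AB: continuation. acc=(acc<<6)|0x2B=0x13EB
Completed: cp=U+13EB (starts at byte 0)
Byte[3]=2D: 1-byte ASCII. cp=U+002D
Byte[4]=E9: 3-byte lead, need 2 cont bytes. acc=0x9
Byte[5]=9A: continuation. acc=(acc<<6)|0x1A=0x25A
Byte[6]=86: continuation. acc=(acc<<6)|0x06=0x9686
Completed: cp=U+9686 (starts at byte 4)
Byte[7]=D9: 2-byte lead, need 1 cont bytes. acc=0x19
Byte[8]=97: continuation. acc=(acc<<6)|0x17=0x657
Completed: cp=U+0657 (starts at byte 7)
Byte[9]=CE: 2-byte lead, need 1 cont bytes. acc=0xE
Byte[10]=A4: continuation. acc=(acc<<6)|0x24=0x3A4
Completed: cp=U+03A4 (starts at byte 9)

Answer: 0 3 4 7 9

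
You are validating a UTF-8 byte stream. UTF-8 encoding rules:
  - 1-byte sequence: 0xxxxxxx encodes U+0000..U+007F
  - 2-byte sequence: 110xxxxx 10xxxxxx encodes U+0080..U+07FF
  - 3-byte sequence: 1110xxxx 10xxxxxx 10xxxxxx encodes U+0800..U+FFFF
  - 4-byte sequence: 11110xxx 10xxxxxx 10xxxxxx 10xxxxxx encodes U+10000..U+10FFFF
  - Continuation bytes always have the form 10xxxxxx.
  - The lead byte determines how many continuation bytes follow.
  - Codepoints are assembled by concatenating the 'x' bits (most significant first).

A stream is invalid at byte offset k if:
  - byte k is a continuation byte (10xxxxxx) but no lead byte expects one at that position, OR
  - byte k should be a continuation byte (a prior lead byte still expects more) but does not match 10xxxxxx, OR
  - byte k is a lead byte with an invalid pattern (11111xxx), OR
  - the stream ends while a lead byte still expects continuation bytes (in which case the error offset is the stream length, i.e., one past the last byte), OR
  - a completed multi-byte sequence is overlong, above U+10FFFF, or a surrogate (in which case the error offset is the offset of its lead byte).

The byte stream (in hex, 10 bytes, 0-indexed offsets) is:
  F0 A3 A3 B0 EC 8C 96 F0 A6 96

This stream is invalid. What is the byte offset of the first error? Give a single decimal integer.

Byte[0]=F0: 4-byte lead, need 3 cont bytes. acc=0x0
Byte[1]=A3: continuation. acc=(acc<<6)|0x23=0x23
Byte[2]=A3: continuation. acc=(acc<<6)|0x23=0x8E3
Byte[3]=B0: continuation. acc=(acc<<6)|0x30=0x238F0
Completed: cp=U+238F0 (starts at byte 0)
Byte[4]=EC: 3-byte lead, need 2 cont bytes. acc=0xC
Byte[5]=8C: continuation. acc=(acc<<6)|0x0C=0x30C
Byte[6]=96: continuation. acc=(acc<<6)|0x16=0xC316
Completed: cp=U+C316 (starts at byte 4)
Byte[7]=F0: 4-byte lead, need 3 cont bytes. acc=0x0
Byte[8]=A6: continuation. acc=(acc<<6)|0x26=0x26
Byte[9]=96: continuation. acc=(acc<<6)|0x16=0x996
Byte[10]: stream ended, expected continuation. INVALID

Answer: 10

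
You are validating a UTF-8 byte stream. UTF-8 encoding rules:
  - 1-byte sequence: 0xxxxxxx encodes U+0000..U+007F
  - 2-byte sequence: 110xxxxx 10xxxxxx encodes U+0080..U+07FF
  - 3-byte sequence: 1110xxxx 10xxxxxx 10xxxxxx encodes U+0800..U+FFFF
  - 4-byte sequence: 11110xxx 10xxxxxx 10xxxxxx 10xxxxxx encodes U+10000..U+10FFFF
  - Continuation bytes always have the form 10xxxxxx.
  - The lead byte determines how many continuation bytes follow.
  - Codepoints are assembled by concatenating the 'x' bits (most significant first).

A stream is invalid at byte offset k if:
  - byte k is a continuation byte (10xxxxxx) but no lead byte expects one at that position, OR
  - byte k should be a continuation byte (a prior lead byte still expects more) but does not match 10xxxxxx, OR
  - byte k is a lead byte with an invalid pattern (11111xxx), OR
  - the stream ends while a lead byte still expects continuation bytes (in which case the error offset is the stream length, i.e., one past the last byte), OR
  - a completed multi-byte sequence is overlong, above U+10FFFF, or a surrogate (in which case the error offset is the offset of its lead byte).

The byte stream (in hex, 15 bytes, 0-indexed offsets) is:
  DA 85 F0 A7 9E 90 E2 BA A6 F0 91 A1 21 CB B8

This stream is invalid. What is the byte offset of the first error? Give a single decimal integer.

Byte[0]=DA: 2-byte lead, need 1 cont bytes. acc=0x1A
Byte[1]=85: continuation. acc=(acc<<6)|0x05=0x685
Completed: cp=U+0685 (starts at byte 0)
Byte[2]=F0: 4-byte lead, need 3 cont bytes. acc=0x0
Byte[3]=A7: continuation. acc=(acc<<6)|0x27=0x27
Byte[4]=9E: continuation. acc=(acc<<6)|0x1E=0x9DE
Byte[5]=90: continuation. acc=(acc<<6)|0x10=0x27790
Completed: cp=U+27790 (starts at byte 2)
Byte[6]=E2: 3-byte lead, need 2 cont bytes. acc=0x2
Byte[7]=BA: continuation. acc=(acc<<6)|0x3A=0xBA
Byte[8]=A6: continuation. acc=(acc<<6)|0x26=0x2EA6
Completed: cp=U+2EA6 (starts at byte 6)
Byte[9]=F0: 4-byte lead, need 3 cont bytes. acc=0x0
Byte[10]=91: continuation. acc=(acc<<6)|0x11=0x11
Byte[11]=A1: continuation. acc=(acc<<6)|0x21=0x461
Byte[12]=21: expected 10xxxxxx continuation. INVALID

Answer: 12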